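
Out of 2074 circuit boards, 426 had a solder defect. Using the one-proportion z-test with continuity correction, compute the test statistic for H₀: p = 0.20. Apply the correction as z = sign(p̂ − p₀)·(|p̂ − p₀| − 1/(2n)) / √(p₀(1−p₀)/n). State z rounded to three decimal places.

z = 0.587

p̂ = 426/2074 = 0.20540. p̂ − p₀ = 0.005400.
Continuity correction 1/(2n) = 1/4148 = 0.000241.
Corrected numerator: |0.005400| − 0.000241 = 0.005159.
Null standard error: √(0.20·0.80/2074) = √0.000077146 = 0.008783.
z = (+)0.005159/0.008783 = 0.587.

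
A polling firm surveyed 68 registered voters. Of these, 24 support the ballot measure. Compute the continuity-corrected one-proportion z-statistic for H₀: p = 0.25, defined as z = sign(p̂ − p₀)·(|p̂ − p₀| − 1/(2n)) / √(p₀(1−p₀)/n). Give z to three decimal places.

z = 1.820

The sample proportion is 24/68 = 0.35294. p̂ − p₀ = 0.102941.
1/(2n) = 0.007353.
Corrected numerator: |0.102941| − 0.007353 = 0.095588.
Under H₀, SE = √(p₀(1−p₀)/n) = √(0.25·0.75/68) = √0.002757353 = 0.052511.
z = (+)0.095588/0.052511 = 1.820.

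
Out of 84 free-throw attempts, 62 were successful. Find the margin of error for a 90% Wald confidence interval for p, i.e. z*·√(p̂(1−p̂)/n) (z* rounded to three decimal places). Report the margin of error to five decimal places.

With x = 62 successes in n = 84, p̂ = 0.73810.
Standard error of p̂: √(0.193311/84) = √0.002301317 = 0.047972.
For 90% confidence, z* = 1.645.
So ME = 0.07891.

ME = 0.07891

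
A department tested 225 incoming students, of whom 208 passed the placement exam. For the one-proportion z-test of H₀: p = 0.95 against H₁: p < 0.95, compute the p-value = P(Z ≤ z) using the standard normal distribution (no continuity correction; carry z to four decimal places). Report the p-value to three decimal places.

p̂ = 208/225 = 0.92444.
SE₀ = √(0.95·0.05/225) = 0.014530.
Test statistic (full precision, shown to 4 dp): z = (208/225 − 0.95)/SE₀ ≈ -1.7589.
From the standard normal, P(Z ≤ z) = 0.039.

p-value = 0.039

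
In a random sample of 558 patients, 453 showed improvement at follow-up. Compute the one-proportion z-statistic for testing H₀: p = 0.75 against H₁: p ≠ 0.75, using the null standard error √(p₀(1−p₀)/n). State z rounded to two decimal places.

z = 3.37

With x = 453 successes in n = 558, p̂ = 0.81183.
Null standard error: √(0.75·0.25/558) = √0.000336022 = 0.018331.
z = (0.81183 − 0.75)/0.018331 = 0.06183/0.018331 = 3.37.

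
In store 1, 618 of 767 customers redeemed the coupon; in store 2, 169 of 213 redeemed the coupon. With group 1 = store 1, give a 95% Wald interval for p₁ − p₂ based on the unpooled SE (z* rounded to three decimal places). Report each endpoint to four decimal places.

p̂₁ = 0.80574, p̂₂ = 0.79343, so the observed difference is 0.01231.
SE = √(0.000204074 + 0.000769486) = √0.000973560 = 0.031202.
z* = 1.960 at the 95% level. Margin of error = 0.06116.
CI: 0.01231 ± 0.06116 = (-0.0488, 0.0735).

(-0.0488, 0.0735)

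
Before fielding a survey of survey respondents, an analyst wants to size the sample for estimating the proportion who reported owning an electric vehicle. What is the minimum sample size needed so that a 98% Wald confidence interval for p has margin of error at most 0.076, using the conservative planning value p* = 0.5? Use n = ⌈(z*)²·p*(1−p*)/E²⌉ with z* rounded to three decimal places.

z* = 2.326 at the 98% level.
p*(1−p*) = 0.50·0.50 = 0.2500.
(z*)²·p*(1−p*)/E² = 5.410276·0.2500/0.005776 = 234.171.
⌈234.171⌉ = 235.

n = 235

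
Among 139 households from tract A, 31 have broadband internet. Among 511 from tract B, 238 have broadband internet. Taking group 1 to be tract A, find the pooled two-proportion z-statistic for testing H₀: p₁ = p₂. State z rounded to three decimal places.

z = -5.152

p̂₁ = 31/139 = 0.22302, p̂₂ = 238/511 = 0.46575.
Pooling: p̂ = 269/650 = 0.41385.
Pooled SE = √[0.2425775·0.00915119] ≈ 0.047116.
z = -0.24273/0.047116 = -5.152.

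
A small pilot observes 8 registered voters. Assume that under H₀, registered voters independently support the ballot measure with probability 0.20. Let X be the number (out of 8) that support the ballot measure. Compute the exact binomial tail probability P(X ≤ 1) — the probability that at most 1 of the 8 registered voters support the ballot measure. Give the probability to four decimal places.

P = 0.5033

X is binomial with n = 8 and p = 0.20.
P(X ≤ 1) = C(8,0)·0.20^0·0.80^8 + C(8,1)·0.20^1·0.80^7.
= 0.167772 + 0.335544 = 0.5033.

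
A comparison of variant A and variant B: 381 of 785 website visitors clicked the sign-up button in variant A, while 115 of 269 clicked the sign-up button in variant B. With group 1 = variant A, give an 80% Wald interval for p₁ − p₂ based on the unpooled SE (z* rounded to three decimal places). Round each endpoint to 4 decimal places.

(0.0129, 0.1028)

p̂₁ = 381/785 = 0.48535, p̂₂ = 115/269 = 0.42751; p̂₁ − p̂₂ = 0.05784.
SE = √(0.000318198 + 0.000909833) = √0.001228031 = 0.035043.
z* = 1.282 at the 80% level. Margin = 1.282·0.035043 = 0.04493.
So the interval runs from 0.0129 to 0.1028.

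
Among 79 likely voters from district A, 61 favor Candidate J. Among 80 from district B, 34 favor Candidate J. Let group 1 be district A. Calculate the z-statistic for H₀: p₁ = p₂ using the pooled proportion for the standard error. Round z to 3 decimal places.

z = 4.463

p̂₁ = 61/79 = 0.77215, p̂₂ = 34/80 = 0.42500.
Pooled p̂ = (61+34)/(79+80) = 95/159 = 0.59748.
Pooled SE = √[0.2404968·0.02515823] ≈ 0.077785.
z = (p̂₁ − p̂₂)/SE = (0.77215 − 0.42500)/0.077785 = 0.34715/0.077785 = 4.463.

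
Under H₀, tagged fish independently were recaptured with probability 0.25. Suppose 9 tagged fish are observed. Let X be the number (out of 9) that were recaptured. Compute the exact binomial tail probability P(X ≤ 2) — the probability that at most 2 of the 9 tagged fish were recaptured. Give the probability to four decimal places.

P = 0.6007

X is binomial with n = 9 and p = 0.25.
P(X ≤ 2) = C(9,0)·0.25^0·0.75^9 + C(9,1)·0.25^1·0.75^8 + C(9,2)·0.25^2·0.75^7.
= 0.075085 + 0.225254 + 0.300339 = 0.6007.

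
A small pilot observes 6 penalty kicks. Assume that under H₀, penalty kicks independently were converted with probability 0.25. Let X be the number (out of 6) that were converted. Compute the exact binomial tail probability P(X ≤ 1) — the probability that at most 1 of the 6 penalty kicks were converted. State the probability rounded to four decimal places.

P = 0.5339

X ~ Binomial(n=6, p=0.25).
P(X ≤ 1) = C(6,0)·0.25^0·0.75^6 + C(6,1)·0.25^1·0.75^5.
= 0.177979 + 0.355957 = 0.5339.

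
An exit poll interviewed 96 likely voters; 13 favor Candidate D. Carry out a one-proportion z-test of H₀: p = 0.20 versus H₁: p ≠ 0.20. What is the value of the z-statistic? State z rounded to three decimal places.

z = -1.582

The sample proportion is 13/96 = 0.13542.
Null standard error: √(0.20·0.80/96) = √0.001666667 = 0.040825.
z = (p̂ − p₀)/SE = (0.13542 − 0.20)/0.040825 = -1.582.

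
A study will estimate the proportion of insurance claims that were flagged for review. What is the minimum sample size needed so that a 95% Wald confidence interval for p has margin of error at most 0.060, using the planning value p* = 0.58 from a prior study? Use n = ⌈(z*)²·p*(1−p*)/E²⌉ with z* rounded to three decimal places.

z* = 1.960 at the 95% level.
p*(1−p*) = 0.2436.
Required n before rounding: 3.841600 × 0.2436 / 0.060² = 259.948.
⌈259.948⌉ = 260.

n = 260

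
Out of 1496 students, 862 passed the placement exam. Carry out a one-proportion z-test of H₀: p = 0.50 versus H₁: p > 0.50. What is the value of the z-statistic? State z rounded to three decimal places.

The sample proportion is 862/1496 = 0.57620.
Null standard error: √(0.50·0.50/1496) = √0.000167112 = 0.012927.
Test statistic: z = 0.07620/0.012927 = 5.895.

z = 5.895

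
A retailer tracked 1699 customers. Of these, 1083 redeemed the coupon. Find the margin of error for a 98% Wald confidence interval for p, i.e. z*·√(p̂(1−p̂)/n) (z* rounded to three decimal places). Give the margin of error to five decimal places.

The sample proportion is 1083/1699 = 0.63743.
SE(p̂) = √(0.63743·0.36257/1699) = 0.011663.
For 98% confidence, z* = 2.326.
So ME = 0.02713.

ME = 0.02713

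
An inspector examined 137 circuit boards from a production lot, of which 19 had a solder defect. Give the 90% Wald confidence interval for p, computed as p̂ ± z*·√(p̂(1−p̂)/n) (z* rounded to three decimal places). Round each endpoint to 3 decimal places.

(0.090, 0.187)

p̂ = 19/137 = 0.13869.
Standard error of p̂: √(0.119452/137) = √0.000871915 = 0.029528.
The 90% critical value is z* = 1.645.
Margin = 1.645·0.029528 = 0.04857.
Interval: 0.13869 ± 0.04857 → (0.090, 0.187).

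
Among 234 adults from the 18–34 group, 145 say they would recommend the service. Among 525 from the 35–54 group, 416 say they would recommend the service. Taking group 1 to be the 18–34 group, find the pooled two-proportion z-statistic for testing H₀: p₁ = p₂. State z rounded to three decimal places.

Sample proportions: p̂₁ = 145/234 = 0.61966 and p̂₂ = 416/525 = 0.79238.
Pooled p̂ = (145+416)/(234+525) = 561/759 = 0.73913.
SE = √[p̂(1−p̂)(1/n₁+1/n₂)] = √[0.73913·0.26087·(1/234+1/525)] ≈ 0.034515.
z = (p̂₁ − p̂₂)/SE = (0.61966 − 0.79238)/0.034515 = -0.17272/0.034515 = -5.004.

z = -5.004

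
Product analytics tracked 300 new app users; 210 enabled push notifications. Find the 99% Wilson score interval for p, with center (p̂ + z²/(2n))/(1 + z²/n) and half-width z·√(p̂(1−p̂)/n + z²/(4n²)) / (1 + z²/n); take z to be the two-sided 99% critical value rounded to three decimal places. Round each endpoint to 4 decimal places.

Here p̂ = 210/300 = 0.70000 and z = 2.576 (z² = 6.635776).
1 + z²/n = 1.022119.
Center = (0.70000 + 0.011060)/1.022119 = 0.69567.
Radicand: p̂(1−p̂)/n + z²/(4n²) = 0.000700000 + 0.000018433 = 0.000718433.
Half-width = z·√(radicand)/denom = 2.576·0.026804/1.022119 = 0.06755.
Interval: 0.69567 ± 0.06755 → (0.6281, 0.7632).

(0.6281, 0.7632)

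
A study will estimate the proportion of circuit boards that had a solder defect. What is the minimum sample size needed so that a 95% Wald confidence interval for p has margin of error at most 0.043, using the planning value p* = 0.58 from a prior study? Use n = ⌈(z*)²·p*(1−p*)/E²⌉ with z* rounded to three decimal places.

The 95% critical value is z* = 1.960.
p*(1−p*) = 0.2436.
(z*)²·p*(1−p*)/E² = 3.841600·0.2436/0.001849 = 506.119.
Rounding up, n = 507.

n = 507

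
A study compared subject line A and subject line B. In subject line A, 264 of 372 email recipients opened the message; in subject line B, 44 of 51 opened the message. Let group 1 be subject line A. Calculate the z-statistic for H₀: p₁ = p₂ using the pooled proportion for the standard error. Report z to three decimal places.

Sample proportions: p̂₁ = 264/372 = 0.70968 and p̂₂ = 44/51 = 0.86275.
Pooling: p̂ = 308/423 = 0.72813.
SE = √[p̂(1−p̂)(1/n₁+1/n₂)] = √[0.72813·0.27187·(1/372+1/51)] ≈ 0.066435.
z = (p̂₁ − p̂₂)/SE = (0.70968 − 0.86275)/0.066435 = -0.15307/0.066435 = -2.304.

z = -2.304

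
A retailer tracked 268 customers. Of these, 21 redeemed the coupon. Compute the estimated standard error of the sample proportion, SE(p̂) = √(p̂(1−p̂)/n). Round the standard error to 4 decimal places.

With x = 21 successes in n = 268, p̂ = 0.07836.
p̂(1−p̂) = 0.07836·0.92164 = 0.072220.
SE = √(0.072220/268) = 0.0164.

SE = 0.0164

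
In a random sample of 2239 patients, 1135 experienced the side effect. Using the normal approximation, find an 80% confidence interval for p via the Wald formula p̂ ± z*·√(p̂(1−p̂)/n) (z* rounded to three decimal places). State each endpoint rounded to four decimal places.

(0.4934, 0.5205)

p̂ = 1135/2239 = 0.50692.
SE = √(p̂(1−p̂)/n) = √(0.249952/2239) = 0.010566.
The 80% critical value is z* = 1.282.
Margin of error: 1.282 × 0.010566 = 0.01355.
So the interval runs from 0.4934 to 0.5205.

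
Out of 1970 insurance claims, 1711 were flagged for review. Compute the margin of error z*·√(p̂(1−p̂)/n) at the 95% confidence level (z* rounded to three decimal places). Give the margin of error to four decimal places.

p̂ = 1711/1970 = 0.86853.
Standard error of p̂: √(0.114187/1970) = √0.000057963 = 0.007613.
z* = 1.960 at the 95% level.
So ME = 0.0149.

ME = 0.0149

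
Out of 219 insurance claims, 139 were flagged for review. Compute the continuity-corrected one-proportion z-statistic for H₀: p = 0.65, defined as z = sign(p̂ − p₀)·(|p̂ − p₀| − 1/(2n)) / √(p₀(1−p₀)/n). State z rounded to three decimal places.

p̂ = 139/219 = 0.63470. p̂ − p₀ = -0.015297.
1/(2n) = 0.002283.
Corrected numerator: |-0.015297| − 0.002283 = 0.013014.
Under H₀, SE = √(p₀(1−p₀)/n) = √(0.65·0.35/219) = √0.001038813 = 0.032231.
z = (−)0.013014/0.032231 = -0.404.

z = -0.404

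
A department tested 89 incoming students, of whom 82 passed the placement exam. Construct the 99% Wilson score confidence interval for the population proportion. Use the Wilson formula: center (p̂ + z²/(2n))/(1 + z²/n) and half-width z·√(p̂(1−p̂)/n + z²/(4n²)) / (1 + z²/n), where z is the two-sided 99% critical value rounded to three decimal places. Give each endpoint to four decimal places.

(0.8154, 0.9688)

p̂ = 82/89 = 0.92135; z = 2.576, so z² = 6.635776.
1 + z²/n = 1.074559.
Center = (0.92135 + 0.037280)/1.074559 = 0.89211.
Radicand: p̂(1−p̂)/n + z²/(4n²) = 0.000814220 + 0.000209436 = 0.001023656.
Half-width = 2.576·√0.001023656/1.074559 = 0.07670.
CI: 0.89211 ± 0.07670 = (0.8154, 0.9688).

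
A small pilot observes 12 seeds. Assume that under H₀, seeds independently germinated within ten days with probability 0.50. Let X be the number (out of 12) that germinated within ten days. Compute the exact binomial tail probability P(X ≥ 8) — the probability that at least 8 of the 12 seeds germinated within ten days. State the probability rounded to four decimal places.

P = 0.1938

X ~ Binomial(n=12, p=0.50).
P(X ≥ 8) = Σ_{j=8}^{12} C(12,j)·0.50^j·0.50^{12−j}.
= 0.120850 + 0.053711 + 0.016113 + 0.002930 + 0.000244 = 0.1938.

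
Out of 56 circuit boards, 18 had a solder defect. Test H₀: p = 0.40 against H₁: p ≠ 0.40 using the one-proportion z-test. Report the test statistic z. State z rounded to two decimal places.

p̂ = 18/56 = 0.32143.
Under H₀, SE = √(p₀(1−p₀)/n) = √(0.40·0.60/56) = √0.004285714 = 0.065465.
z = (0.32143 − 0.40)/0.065465 = -0.07857/0.065465 = -1.20.

z = -1.20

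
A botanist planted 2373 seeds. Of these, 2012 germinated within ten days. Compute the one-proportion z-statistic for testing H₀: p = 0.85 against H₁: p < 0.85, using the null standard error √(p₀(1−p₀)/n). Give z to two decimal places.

Sample proportion p̂ = 2012/2373 = 0.84787.
Null standard error: √(0.85·0.15/2373) = √0.000053729 = 0.007330.
z = (0.84787 − 0.85)/0.007330 = -0.00213/0.007330 = -0.29.

z = -0.29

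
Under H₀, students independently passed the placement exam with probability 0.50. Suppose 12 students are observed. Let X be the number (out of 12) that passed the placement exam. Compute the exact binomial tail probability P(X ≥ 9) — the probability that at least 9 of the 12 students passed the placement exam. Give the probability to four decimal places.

X ~ Binomial(n=12, p=0.50).
P(X ≥ 9) = C(12,9)·0.50^9·0.50^3 + C(12,10)·0.50^10·0.50^2 + C(12,11)·0.50^11·0.50^1 + C(12,12)·0.50^12·0.50^0.
= 0.053711 + 0.016113 + 0.002930 + 0.000244 = 0.0730.

P = 0.0730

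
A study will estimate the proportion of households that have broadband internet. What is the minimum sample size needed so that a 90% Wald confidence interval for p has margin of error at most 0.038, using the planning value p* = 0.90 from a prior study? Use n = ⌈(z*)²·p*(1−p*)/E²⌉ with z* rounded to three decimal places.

n = 169

The 90% critical value is z* = 1.645.
p*(1−p*) = 0.0900.
(z*)²·p*(1−p*)/E² = 2.706025·0.0900/0.001444 = 168.658.
⌈168.658⌉ = 169.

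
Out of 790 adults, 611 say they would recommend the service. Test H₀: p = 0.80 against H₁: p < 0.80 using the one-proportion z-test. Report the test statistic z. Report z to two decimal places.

z = -1.87

The sample proportion is 611/790 = 0.77342.
Null standard error: √(0.80·0.20/790) = √0.000202532 = 0.014231.
z = (p̂ − p₀)/SE = (0.77342 − 0.80)/0.014231 = -1.87.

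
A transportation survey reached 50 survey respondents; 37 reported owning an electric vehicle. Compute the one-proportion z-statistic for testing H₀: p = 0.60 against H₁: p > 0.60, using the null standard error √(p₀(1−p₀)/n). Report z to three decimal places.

p̂ = 37/50 = 0.74000.
Under H₀, SE = √(p₀(1−p₀)/n) = √(0.60·0.40/50) = √0.004800000 = 0.069282.
z = (p̂ − p₀)/SE = (0.74000 − 0.60)/0.069282 = 2.021.

z = 2.021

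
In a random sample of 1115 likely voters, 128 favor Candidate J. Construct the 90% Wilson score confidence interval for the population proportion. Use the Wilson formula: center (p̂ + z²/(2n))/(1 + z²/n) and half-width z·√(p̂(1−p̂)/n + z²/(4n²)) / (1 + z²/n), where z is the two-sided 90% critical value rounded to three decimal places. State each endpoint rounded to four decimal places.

(0.1000, 0.1314)

Here p̂ = 128/1115 = 0.11480 and z = 1.645 (z² = 2.706025).
Denominator 1 + z²/n = 1 + 2.706025/1115 = 1.002427.
Center = (0.11480 + 0.001213)/1.002427 = 0.11573.
Radicand: p̂(1−p̂)/n + z²/(4n²) = 0.000091139 + 0.000000544 = 0.000091683.
Half-width = z·√(radicand)/denom = 1.645·0.009575/1.002427 = 0.01571.
Interval: 0.11573 ± 0.01571 → (0.1000, 0.1314).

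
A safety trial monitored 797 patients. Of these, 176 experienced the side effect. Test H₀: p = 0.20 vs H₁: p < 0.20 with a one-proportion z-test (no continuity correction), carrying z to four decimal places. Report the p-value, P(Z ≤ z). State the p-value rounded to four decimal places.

p-value = 0.9292

p̂ = 176/797 = 0.22083.
Under H₀, SE = √(p₀(1−p₀)/n) = √(0.20·0.80/797) = √0.000200753 = 0.014169.
z = (p̂ − p₀)/SE = (176/797 − 0.20)/0.014169 ≈ 1.4700.
p-value = P(Z ≤ z) with z = 1.4700 → 0.9292.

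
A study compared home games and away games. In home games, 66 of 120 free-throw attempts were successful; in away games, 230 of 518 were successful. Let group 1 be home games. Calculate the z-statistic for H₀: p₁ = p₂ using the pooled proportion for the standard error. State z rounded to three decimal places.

z = 2.098

Sample proportions: p̂₁ = 66/120 = 0.55000 and p̂₂ = 230/518 = 0.44402.
Pooling: p̂ = 296/638 = 0.46395.
SE = √[p̂(1−p̂)(1/n₁+1/n₂)] = √[0.46395·0.53605·(1/120+1/518)] ≈ 0.050523.
z = 0.10598/0.050523 = 2.098.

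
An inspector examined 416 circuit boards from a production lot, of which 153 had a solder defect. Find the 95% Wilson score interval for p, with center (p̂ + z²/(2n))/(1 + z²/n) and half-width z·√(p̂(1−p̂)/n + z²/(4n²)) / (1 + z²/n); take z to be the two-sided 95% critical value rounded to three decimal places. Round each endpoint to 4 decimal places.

p̂ = 153/416 = 0.36779; z = 1.960, so z² = 3.841600.
1 + z²/n = 1.009235.
Center = (0.36779 + 0.004617)/1.009235 = 0.36900.
Radicand: p̂(1−p̂)/n + z²/(4n²) = 0.000558943 + 0.000005550 = 0.000564493.
Half-width = 1.960·√0.000564493/1.009235 = 0.04614.
CI: 0.36900 ± 0.04614 = (0.3229, 0.4151).

(0.3229, 0.4151)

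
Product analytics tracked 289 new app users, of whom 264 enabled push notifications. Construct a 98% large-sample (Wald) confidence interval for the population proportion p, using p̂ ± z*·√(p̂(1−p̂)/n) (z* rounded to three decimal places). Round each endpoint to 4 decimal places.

(0.8750, 0.9520)

Sample proportion p̂ = 264/289 = 0.91349.
SE = √(p̂(1−p̂)/n) = √(0.079022/289) = 0.016536.
For 98% confidence, z* = 2.326.
Margin of error: 2.326 × 0.016536 = 0.03846.
Interval: 0.91349 ± 0.03846 → (0.8750, 0.9520).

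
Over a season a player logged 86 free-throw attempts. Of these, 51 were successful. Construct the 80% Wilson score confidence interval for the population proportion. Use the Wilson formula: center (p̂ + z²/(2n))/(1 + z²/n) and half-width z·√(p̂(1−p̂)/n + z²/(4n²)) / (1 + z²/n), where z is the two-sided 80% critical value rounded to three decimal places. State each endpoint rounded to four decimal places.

p̂ = 51/86 = 0.59302; z = 1.282, so z² = 1.643524.
Denominator 1 + z²/n = 1 + 1.643524/86 = 1.019111.
Adjusted center: (0.59302 + z²/(2n))/1.019111 = 0.59128.
Radicand: p̂(1−p̂)/n + z²/(4n²) = 0.002806357 + 0.000055554 = 0.002861911.
Half-width = z·√(radicand)/denom = 1.282·0.053497/1.019111 = 0.06730.
CI: 0.59128 ± 0.06730 = (0.5240, 0.6586).

(0.5240, 0.6586)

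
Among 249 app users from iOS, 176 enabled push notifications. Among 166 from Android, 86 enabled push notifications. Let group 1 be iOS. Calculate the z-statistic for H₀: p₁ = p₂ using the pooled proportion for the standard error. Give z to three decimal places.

p̂₁ = 176/249 = 0.70683, p̂₂ = 86/166 = 0.51807.
Pooled p̂ = (176+86)/(249+166) = 262/415 = 0.63133.
SE = √[p̂(1−p̂)(1/n₁+1/n₂)] = √[0.63133·0.36867·(1/249+1/166)] ≈ 0.048341.
z = (p̂₁ − p̂₂)/SE = (0.70683 − 0.51807)/0.048341 = 0.18876/0.048341 = 3.905.

z = 3.905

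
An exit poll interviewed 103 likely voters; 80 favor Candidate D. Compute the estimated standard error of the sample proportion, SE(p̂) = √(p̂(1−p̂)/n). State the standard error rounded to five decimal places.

Sample proportion p̂ = 80/103 = 0.77670.
p̂(1−p̂) = 0.173437.
SE = √(0.173437/103) = √0.001683854 = 0.04103.

SE = 0.04103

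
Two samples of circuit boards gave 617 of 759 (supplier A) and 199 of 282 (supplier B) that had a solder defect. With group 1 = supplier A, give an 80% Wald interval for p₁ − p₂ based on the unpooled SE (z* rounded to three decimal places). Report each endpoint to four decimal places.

p̂₁ = 617/759 = 0.81291, p̂₂ = 199/282 = 0.70567; p̂₁ − p̂₂ = 0.10724.
Unpooled SE = √(p̂₁(1−p̂₁)/n₁ + p̂₂(1−p̂₂)/n₂) = √(0.000200377 + 0.000736519) = 0.030609.
The 80% critical value is z* = 1.282. Margin = 1.282·0.030609 = 0.03924.
Interval: 0.10724 ± 0.03924 → (0.0680, 0.1465).

(0.0680, 0.1465)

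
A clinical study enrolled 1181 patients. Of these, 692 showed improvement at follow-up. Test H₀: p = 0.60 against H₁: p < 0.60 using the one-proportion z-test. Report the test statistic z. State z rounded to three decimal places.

Sample proportion p̂ = 692/1181 = 0.58594.
Null standard error: √(0.60·0.40/1181) = √0.000203218 = 0.014255.
z = (0.58594 − 0.60)/0.014255 = -0.01406/0.014255 = -0.986.

z = -0.986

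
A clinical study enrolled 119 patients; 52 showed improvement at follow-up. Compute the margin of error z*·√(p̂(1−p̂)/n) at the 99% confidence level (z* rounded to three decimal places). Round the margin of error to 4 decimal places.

ME = 0.1171

The sample proportion is 52/119 = 0.43697.
SE = √(p̂(1−p̂)/n) = √(0.246028/119) = 0.045469.
The 99% critical value is z* = 2.576.
So ME = 0.1171.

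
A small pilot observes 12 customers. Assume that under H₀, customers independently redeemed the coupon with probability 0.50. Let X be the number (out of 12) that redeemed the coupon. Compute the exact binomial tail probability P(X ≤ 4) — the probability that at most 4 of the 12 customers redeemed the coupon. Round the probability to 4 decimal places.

X ~ Binomial(n=12, p=0.50).
P(X ≤ 4) = Σ_{j=0}^{4} C(12,j)·0.50^j·0.50^{12−j}.
= 0.000244 + 0.002930 + 0.016113 + 0.053711 + 0.120850 = 0.1938.

P = 0.1938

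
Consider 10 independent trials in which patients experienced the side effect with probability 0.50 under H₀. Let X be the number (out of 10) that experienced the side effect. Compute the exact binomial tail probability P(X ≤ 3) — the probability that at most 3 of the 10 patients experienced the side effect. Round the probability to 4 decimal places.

X is binomial with n = 10 and p = 0.50.
P(X ≤ 3) = C(10,0)·0.50^0·0.50^10 + C(10,1)·0.50^1·0.50^9 + C(10,2)·0.50^2·0.50^8 + C(10,3)·0.50^3·0.50^7.
= 0.000977 + 0.009766 + 0.043945 + 0.117188 = 0.1719.

P = 0.1719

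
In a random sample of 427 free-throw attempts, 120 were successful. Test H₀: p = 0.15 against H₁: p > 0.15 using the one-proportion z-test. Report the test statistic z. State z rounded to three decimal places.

p̂ = 120/427 = 0.28103.
SE₀ = √(0.15·0.85/427) = 0.017280.
z = (0.28103 − 0.15)/0.017280 = 0.13103/0.017280 = 7.583.

z = 7.583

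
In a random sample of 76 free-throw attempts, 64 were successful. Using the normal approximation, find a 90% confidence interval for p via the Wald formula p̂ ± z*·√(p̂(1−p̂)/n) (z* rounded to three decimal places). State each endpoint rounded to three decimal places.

(0.773, 0.911)

p̂ = 64/76 = 0.84211.
SE = √(p̂(1−p̂)/n) = √(0.132964/76) = 0.041827.
For 90% confidence, z* = 1.645.
Margin = 1.645·0.041827 = 0.06881.
Interval: 0.84211 ± 0.06881 → (0.773, 0.911).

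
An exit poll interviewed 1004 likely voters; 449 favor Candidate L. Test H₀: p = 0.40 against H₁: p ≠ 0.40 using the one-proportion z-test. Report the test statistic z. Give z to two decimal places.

z = 3.05

With x = 449 successes in n = 1004, p̂ = 0.44721.
Null standard error: √(0.40·0.60/1004) = √0.000239044 = 0.015461.
z = (0.44721 − 0.40)/0.015461 = 0.04721/0.015461 = 3.05.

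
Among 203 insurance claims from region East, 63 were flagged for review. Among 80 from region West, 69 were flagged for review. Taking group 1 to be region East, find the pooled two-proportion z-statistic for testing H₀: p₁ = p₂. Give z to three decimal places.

p̂₁ = 63/203 = 0.31034, p̂₂ = 69/80 = 0.86250.
Pooled p̂ = (63+69)/(203+80) = 132/283 = 0.46643.
SE = √[p̂(1−p̂)(1/n₁+1/n₂)] = √[0.46643·0.53357·(1/203+1/80)] ≈ 0.065855.
z = -0.55216/0.065855 = -8.384.

z = -8.384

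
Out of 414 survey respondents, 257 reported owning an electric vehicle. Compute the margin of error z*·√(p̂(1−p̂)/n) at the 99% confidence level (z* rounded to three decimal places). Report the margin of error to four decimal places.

ME = 0.0614

The sample proportion is 257/414 = 0.62077.
Standard error of p̂: √(0.235414/414) = √0.000568633 = 0.023846.
For 99% confidence, z* = 2.576.
Margin of error = z*·SE = 2.576 × 0.023846 = 0.0614.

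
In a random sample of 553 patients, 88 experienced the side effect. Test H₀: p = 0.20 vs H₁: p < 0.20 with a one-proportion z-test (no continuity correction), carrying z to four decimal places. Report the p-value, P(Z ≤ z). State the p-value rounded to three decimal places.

p-value = 0.008

p̂ = 88/553 = 0.15913.
SE₀ = √(0.20·0.80/553) = 0.017010.
Test statistic (full precision, shown to 4 dp): z = (88/553 − 0.20)/SE₀ ≈ -2.4026.
From the standard normal, P(Z ≤ z) = 0.008.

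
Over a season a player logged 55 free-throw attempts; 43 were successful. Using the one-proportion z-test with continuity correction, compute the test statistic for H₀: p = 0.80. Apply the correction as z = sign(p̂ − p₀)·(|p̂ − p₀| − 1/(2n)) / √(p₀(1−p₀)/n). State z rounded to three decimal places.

z = -0.169

The sample proportion is 43/55 = 0.78182. p̂ − p₀ = -0.018182.
1/(2n) = 0.009091.
Corrected numerator: |-0.018182| − 0.009091 = 0.009091.
Under H₀, SE = √(p₀(1−p₀)/n) = √(0.80·0.20/55) = √0.002909091 = 0.053936.
z = (−)0.009091/0.053936 = -0.169.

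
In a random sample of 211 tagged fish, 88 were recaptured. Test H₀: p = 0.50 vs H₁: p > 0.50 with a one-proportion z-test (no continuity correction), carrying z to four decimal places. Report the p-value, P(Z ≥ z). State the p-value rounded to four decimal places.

p-value = 0.9920

With x = 88 successes in n = 211, p̂ = 0.41706.
Null standard error: √(0.50·0.50/211) = √0.001184834 = 0.034421.
Test statistic (full precision, shown to 4 dp): z = (88/211 − 0.50)/SE₀ ≈ -2.4095.
p-value = P(Z ≥ z) with z = -2.4095 → 0.9920.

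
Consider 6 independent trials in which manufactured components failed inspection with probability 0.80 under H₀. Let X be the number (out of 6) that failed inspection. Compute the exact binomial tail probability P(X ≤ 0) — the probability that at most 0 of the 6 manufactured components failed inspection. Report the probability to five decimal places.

P = 0.00006

X is binomial with n = 6 and p = 0.80.
P(X ≤ 0) = C(6,0)·0.80^0·0.20^6.
= 0.000064 = 0.00006.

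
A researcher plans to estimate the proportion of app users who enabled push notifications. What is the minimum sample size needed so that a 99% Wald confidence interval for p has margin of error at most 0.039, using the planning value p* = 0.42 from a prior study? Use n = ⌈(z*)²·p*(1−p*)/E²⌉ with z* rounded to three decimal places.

The 99% critical value is z* = 2.576.
p*(1−p*) = 0.42·0.58 = 0.2436.
(z*)²·p*(1−p*)/E² = 6.635776·0.2436/0.001521 = 1062.771.
Rounding up, n = 1063.

n = 1063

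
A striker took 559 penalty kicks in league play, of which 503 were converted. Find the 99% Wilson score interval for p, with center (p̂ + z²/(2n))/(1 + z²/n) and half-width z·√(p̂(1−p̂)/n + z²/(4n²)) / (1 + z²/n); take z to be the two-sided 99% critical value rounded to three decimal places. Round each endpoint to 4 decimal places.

Here p̂ = 503/559 = 0.89982 and z = 2.576 (z² = 6.635776).
Denominator 1 + z²/n = 1 + 6.635776/559 = 1.011871.
Center = (0.89982 + 0.005935)/1.011871 = 0.89513.
Radicand: p̂(1−p̂)/n + z²/(4n²) = 0.000161258 + 0.000005309 = 0.000166567.
Half-width = z·√(radicand)/denom = 2.576·0.012906/1.011871 = 0.03286.
CI: 0.89513 ± 0.03286 = (0.8623, 0.9280).

(0.8623, 0.9280)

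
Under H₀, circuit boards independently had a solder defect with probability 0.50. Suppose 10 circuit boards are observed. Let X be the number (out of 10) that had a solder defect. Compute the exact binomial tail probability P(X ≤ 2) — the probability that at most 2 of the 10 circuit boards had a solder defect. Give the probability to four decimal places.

X is binomial with n = 10 and p = 0.50.
P(X ≤ 2) = C(10,0)·0.50^0·0.50^10 + C(10,1)·0.50^1·0.50^9 + C(10,2)·0.50^2·0.50^8.
= 0.000977 + 0.009766 + 0.043945 = 0.0547.

P = 0.0547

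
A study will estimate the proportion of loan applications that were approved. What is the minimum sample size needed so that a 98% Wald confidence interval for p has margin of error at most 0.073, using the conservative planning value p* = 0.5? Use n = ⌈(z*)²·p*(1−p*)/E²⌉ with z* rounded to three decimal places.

The 98% critical value is z* = 2.326.
p*(1−p*) = 0.2500.
(z*)²·p*(1−p*)/E² = 5.410276·0.2500/0.005329 = 253.813.
⌈253.813⌉ = 254.

n = 254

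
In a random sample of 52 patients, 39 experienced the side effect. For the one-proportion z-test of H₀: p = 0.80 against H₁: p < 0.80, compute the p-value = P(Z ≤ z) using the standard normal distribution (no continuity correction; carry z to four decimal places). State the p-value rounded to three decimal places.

p-value = 0.184

Sample proportion p̂ = 39/52 = 0.75000.
SE₀ = √(0.80·0.20/52) = 0.055470.
Test statistic (full precision, shown to 4 dp): z = (39/52 − 0.80)/SE₀ ≈ -0.9014.
From the standard normal, P(Z ≤ z) = 0.184.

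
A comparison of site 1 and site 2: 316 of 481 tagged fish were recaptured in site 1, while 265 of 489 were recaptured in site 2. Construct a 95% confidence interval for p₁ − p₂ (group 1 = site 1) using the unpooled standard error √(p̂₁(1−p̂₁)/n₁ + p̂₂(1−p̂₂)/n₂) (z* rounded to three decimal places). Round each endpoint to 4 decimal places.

p̂₁ = 316/481 = 0.65696, p̂₂ = 265/489 = 0.54192; p̂₁ − p̂₂ = 0.11504.
SE = √(0.000468528 + 0.000507653) = √0.000976181 = 0.031244.
z* = 1.960 at the 95% level. Margin of error = 0.06124.
So the interval runs from 0.0538 to 0.1763.

(0.0538, 0.1763)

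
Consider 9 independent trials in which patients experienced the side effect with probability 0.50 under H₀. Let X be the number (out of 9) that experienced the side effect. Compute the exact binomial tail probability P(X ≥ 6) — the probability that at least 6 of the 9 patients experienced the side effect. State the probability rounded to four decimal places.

P = 0.2539

X ~ Binomial(n=9, p=0.50).
P(X ≥ 6) = C(9,6)·0.50^6·0.50^3 + C(9,7)·0.50^7·0.50^2 + C(9,8)·0.50^8·0.50^1 + C(9,9)·0.50^9·0.50^0.
= 0.164062 + 0.070312 + 0.017578 + 0.001953 = 0.2539.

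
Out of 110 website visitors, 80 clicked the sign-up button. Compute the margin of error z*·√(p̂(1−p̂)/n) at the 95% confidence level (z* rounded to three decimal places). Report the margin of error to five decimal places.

Sample proportion p̂ = 80/110 = 0.72727.
Standard error of p̂: √(0.198347/110) = √0.001803156 = 0.042464.
z* = 1.960 at the 95% level.
ME = 1.960·0.042464 = 0.08323.

ME = 0.08323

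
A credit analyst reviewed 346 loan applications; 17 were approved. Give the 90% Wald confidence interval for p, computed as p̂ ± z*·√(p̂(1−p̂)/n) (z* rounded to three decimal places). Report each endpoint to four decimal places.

(0.0300, 0.0682)

p̂ = 17/346 = 0.04913.
SE = √(p̂(1−p̂)/n) = √(0.046719/346) = 0.011620.
For 90% confidence, z* = 1.645.
Margin = 1.645·0.011620 = 0.01911.
CI: 0.04913 ± 0.01911 = (0.0300, 0.0682).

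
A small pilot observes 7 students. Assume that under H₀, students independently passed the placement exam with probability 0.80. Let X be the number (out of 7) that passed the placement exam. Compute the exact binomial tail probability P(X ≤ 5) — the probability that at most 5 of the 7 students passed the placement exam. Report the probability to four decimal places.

X is binomial with n = 7 and p = 0.80.
P(X ≤ 5) = Σ_{j=0}^{5} C(7,j)·0.80^j·0.20^{7−j}.
= 0.000013 + 0.000358 + 0.004301 + 0.028672 + 0.114688 + 0.275251 = 0.4233.

P = 0.4233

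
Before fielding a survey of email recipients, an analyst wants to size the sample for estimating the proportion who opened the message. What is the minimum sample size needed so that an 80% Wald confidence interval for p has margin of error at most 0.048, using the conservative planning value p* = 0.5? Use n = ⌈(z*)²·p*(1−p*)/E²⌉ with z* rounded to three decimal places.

z* = 1.282 at the 80% level.
p*(1−p*) = 0.2500.
(z*)²·p*(1−p*)/E² = 1.643524·0.2500/0.002304 = 178.334.
Rounding up, n = 179.

n = 179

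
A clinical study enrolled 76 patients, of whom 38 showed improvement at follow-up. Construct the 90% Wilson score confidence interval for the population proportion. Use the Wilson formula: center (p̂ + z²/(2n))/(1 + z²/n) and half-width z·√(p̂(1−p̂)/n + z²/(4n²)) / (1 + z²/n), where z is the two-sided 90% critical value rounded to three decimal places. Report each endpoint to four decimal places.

(0.4073, 0.5927)

p̂ = 38/76 = 0.50000; z = 1.645, so z² = 2.706025.
Denominator 1 + z²/n = 1 + 2.706025/76 = 1.035606.
Center = (0.50000 + 0.017803)/1.035606 = 0.50000.
Radicand: p̂(1−p̂)/n + z²/(4n²) = 0.003289474 + 0.000117124 = 0.003406598.
Half-width = 1.645·√0.003406598/1.035606 = 0.09271.
So the interval runs from 0.4073 to 0.5927.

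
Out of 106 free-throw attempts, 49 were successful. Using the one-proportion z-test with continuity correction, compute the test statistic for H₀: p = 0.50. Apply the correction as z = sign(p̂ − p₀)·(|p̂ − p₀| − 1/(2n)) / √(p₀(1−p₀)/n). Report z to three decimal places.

z = -0.680

Sample proportion p̂ = 49/106 = 0.46226. p̂ − p₀ = -0.037736.
Continuity correction 1/(2n) = 1/212 = 0.004717.
Corrected numerator: |-0.037736| − 0.004717 = 0.033019.
Null standard error: √(0.50·0.50/106) = √0.002358491 = 0.048564.
z = −0.033019/0.048564 = -0.680.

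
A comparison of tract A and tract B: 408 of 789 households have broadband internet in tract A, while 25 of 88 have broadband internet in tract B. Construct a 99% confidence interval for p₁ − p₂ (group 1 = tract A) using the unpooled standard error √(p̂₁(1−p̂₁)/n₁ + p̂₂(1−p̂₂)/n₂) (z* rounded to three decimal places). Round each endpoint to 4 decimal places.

(0.1010, 0.3651)

p̂₁ = 0.51711, p̂₂ = 0.28409, so the observed difference is 0.23302.
Unpooled SE = √(p̂₁(1−p̂₁)/n₁ + p̂₂(1−p̂₂)/n₂) = √(0.000316486 + 0.002311173) = 0.051261.
The 99% critical value is z* = 2.576. Margin = 2.576·0.051261 = 0.13205.
CI: 0.23302 ± 0.13205 = (0.1010, 0.3651).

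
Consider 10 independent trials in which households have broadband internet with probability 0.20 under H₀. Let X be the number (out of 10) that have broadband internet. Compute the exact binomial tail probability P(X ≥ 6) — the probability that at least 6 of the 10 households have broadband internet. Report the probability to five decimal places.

P = 0.00637

X is binomial with n = 10 and p = 0.20.
P(X ≥ 6) = Σ_{j=6}^{10} C(10,j)·0.20^j·0.80^{10−j}.
= 0.005505 + 0.000786 + 0.000074 + 0.000004 + 0.000000 = 0.00637.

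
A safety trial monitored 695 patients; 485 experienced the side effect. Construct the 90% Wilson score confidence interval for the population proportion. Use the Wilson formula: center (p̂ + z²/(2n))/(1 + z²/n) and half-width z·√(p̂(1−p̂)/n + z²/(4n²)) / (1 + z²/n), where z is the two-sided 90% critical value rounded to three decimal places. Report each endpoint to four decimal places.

Here p̂ = 485/695 = 0.69784 and z = 1.645 (z² = 2.706025).
Denominator 1 + z²/n = 1 + 2.706025/695 = 1.003894.
Center = (0.69784 + 0.001947)/1.003894 = 0.69707.
Radicand: p̂(1−p̂)/n + z²/(4n²) = 0.000303394 + 0.000001401 = 0.000304795.
Half-width = z·√(radicand)/denom = 1.645·0.017458/1.003894 = 0.02861.
So the interval runs from 0.6685 to 0.7257.

(0.6685, 0.7257)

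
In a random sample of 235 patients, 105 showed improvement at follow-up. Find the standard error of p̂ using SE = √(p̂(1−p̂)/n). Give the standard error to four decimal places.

The sample proportion is 105/235 = 0.44681.
p̂(1−p̂) = 0.44681·0.55319 = 0.247171.
SE = √(0.247171/235) = 0.0324.

SE = 0.0324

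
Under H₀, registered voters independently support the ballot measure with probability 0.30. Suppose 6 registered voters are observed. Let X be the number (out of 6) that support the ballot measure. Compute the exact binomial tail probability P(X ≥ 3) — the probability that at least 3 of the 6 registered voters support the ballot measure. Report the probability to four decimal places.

P = 0.2557

X is binomial with n = 6 and p = 0.30.
P(X ≥ 3) = C(6,3)·0.30^3·0.70^3 + C(6,4)·0.30^4·0.70^2 + C(6,5)·0.30^5·0.70^1 + C(6,6)·0.30^6·0.70^0.
= 0.185220 + 0.059535 + 0.010206 + 0.000729 = 0.2557.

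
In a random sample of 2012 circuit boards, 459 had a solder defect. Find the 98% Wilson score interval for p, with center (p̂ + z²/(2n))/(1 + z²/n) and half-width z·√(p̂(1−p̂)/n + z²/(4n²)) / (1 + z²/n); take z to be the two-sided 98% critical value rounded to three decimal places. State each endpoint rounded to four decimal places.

p̂ = 459/2012 = 0.22813; z = 2.326, so z² = 5.410276.
1 + z²/n = 1.002689.
Adjusted center: (0.22813 + z²/(2n))/1.002689 = 0.22886.
Radicand: p̂(1−p̂)/n + z²/(4n²) = 0.000087519 + 0.000000334 = 0.000087853.
Half-width = 2.326·√0.000087853/1.002689 = 0.02174.
Interval: 0.22886 ± 0.02174 → (0.2071, 0.2506).

(0.2071, 0.2506)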